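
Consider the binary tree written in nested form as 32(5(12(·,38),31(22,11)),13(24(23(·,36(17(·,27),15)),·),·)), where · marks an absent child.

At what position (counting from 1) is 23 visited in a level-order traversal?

Level-order visits nodes level by level from the root, left to right within each level.
Level 0: 32
Level 1: 5, 13
Level 2: 12, 31, 24
Level 3: 38, 22, 11, 23
Level 4: 36
Level 5: 17, 15
Level 6: 27
Full level-order sequence: 32, 5, 13, 12, 31, 24, 38, 22, 11, 23, 36, 17, 15, 27.

10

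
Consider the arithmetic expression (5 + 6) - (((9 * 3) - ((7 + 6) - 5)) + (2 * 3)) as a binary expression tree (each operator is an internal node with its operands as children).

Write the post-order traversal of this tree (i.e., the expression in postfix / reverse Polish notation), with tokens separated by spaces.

5 6 + 9 3 * 7 6 + 5 - - 2 3 * + -

Post-order on an expression tree gives postfix notation: for each operator, emit left operand, right operand, then the operator.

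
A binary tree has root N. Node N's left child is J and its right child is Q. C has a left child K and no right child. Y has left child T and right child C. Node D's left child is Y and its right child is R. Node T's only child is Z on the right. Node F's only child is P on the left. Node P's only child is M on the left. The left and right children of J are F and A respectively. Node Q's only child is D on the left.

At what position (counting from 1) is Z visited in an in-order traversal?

In-order visits the left subtree, then the node, then the right subtree.
At N: go left to J.
  At J: go left to F.
    At F: go left to P.
      At P: go left to M.
        M is a leaf — visit M.
      Visit P.
      At P: no right child.
    Visit F.
    At F: no right child.
  Visit J.
  At J: go right to A.
    A is a leaf — visit A.
Visit N.
At N: go right to Q.
  At Q: go left to D.
    At D: go left to Y.
      At Y: go left to T.
        At T: no left child.
        Visit T.
        At T: go right to Z.
          Z is a leaf — visit Z.
      Visit Y.
      At Y: go right to C.
        At C: go left to K.
          K is a leaf — visit K.
        Visit C.
        At C: no right child.
    Visit D.
    At D: go right to R.
      R is a leaf — visit R.
  Visit Q.
  At Q: no right child.
Full in-order sequence: M, P, F, J, A, N, T, Z, Y, K, C, D, R, Q.

8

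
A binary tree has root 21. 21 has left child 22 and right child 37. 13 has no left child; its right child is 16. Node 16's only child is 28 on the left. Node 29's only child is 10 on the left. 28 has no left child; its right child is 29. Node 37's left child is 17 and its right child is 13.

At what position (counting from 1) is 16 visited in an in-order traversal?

In-order visits the left subtree, then the node, then the right subtree.
At 21: go left to 22.
  22 is a leaf — visit 22.
Visit 21.
At 21: go right to 37.
  At 37: go left to 17.
    17 is a leaf — visit 17.
  Visit 37.
  At 37: go right to 13.
    At 13: no left child.
    Visit 13.
    At 13: go right to 16.
      At 16: go left to 28.
        At 28: no left child.
        Visit 28.
        At 28: go right to 29.
          At 29: go left to 10.
            10 is a leaf — visit 10.
          Visit 29.
          At 29: no right child.
      Visit 16.
      At 16: no right child.
Full in-order sequence: 22, 21, 17, 37, 13, 28, 10, 29, 16.

9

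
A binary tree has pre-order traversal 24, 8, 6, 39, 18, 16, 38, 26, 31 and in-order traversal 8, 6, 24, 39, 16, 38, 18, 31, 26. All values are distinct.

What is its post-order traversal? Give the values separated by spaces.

The first element of pre-order is the root; it splits in-order into left and right subtrees.
Root 24: left subtree has 2 nodes {8, 6}, right has 6 {39, 16, 38, 18, 31, 26}.
  Root 8: left subtree has 0 nodes { }, right has 1 {6}.
  Root 39: left subtree has 0 nodes { }, right has 5 {16, 38, 18, 31, 26}.
    Root 18: left subtree has 2 nodes {16, 38}, right has 2 {31, 26}.
      Root 16: left subtree has 0 nodes { }, right has 1 {38}.
      Root 26: left subtree has 1 node {31}, right has 0 { }.

6 8 38 16 31 26 18 39 24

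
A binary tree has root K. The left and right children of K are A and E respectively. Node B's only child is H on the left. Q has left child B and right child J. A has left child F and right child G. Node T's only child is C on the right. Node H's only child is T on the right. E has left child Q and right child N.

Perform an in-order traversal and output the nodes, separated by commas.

F, A, G, K, H, T, C, B, Q, J, E, N

In-order visits the left subtree, then the node, then the right subtree.
At K: go left to A.
  At A: go left to F.
    F is a leaf — visit F.
  Visit A.
  At A: go right to G.
    G is a leaf — visit G.
Visit K.
At K: go right to E.
  At E: go left to Q.
    At Q: go left to B.
      At B: go left to H.
        At H: no left child.
        Visit H.
        At H: go right to T.
          At T: no left child.
          Visit T.
          At T: go right to C.
            C is a leaf — visit C.
      Visit B.
      At B: no right child.
    Visit Q.
    At Q: go right to J.
      J is a leaf — visit J.
  Visit E.
  At E: go right to N.
    N is a leaf — visit N.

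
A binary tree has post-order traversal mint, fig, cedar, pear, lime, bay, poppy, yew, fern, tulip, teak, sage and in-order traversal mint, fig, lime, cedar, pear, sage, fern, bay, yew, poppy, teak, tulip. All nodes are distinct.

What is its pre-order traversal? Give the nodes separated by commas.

sage, lime, fig, mint, pear, cedar, teak, fern, yew, bay, poppy, tulip

The last element of post-order is the root; it splits in-order into left and right subtrees.
Root sage: left subtree has 5 nodes {mint, fig, lime, cedar, pear}, right has 6 {fern, bay, yew, poppy, teak, tulip}.
  Root lime: left subtree has 2 nodes {mint, fig}, right has 2 {cedar, pear}.
    Root fig: left subtree has 1 node {mint}, right has 0 { }.
    Root pear: left subtree has 1 node {cedar}, right has 0 { }.
  Root teak: left subtree has 4 nodes {fern, bay, yew, poppy}, right has 1 {tulip}.
    Root fern: left subtree has 0 nodes { }, right has 3 {bay, yew, poppy}.
      Root yew: left subtree has 1 node {bay}, right has 1 {poppy}.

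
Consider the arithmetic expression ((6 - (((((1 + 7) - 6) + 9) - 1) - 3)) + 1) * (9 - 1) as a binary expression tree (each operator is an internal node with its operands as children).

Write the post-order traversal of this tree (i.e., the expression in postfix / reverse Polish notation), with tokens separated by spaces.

Post-order on an expression tree gives postfix notation: for each operator, emit left operand, right operand, then the operator.

6 1 7 + 6 - 9 + 1 - 3 - - 1 + 9 1 - *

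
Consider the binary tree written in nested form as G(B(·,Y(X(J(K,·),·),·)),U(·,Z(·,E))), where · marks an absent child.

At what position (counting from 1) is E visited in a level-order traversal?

7

Level-order visits nodes level by level from the root, left to right within each level.
Level 0: G
Level 1: B, U
Level 2: Y, Z
Level 3: X, E
Level 4: J
Level 5: K
Full level-order sequence: G, B, U, Y, Z, X, E, J, K.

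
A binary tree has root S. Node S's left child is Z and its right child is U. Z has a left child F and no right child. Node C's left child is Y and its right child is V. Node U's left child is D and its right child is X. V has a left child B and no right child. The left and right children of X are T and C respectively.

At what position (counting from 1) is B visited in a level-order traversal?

11

Level-order visits nodes level by level from the root, left to right within each level.
Level 0: S
Level 1: Z, U
Level 2: F, D, X
Level 3: T, C
Level 4: Y, V
Level 5: B
Full level-order sequence: S, Z, U, F, D, X, T, C, Y, V, B.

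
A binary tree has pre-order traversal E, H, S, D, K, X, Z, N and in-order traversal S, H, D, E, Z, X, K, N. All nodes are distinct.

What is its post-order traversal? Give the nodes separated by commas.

The first element of pre-order is the root; it splits in-order into left and right subtrees.
Root E: left subtree has 3 nodes {S, H, D}, right has 4 {Z, X, K, N}.
  Root H: left subtree has 1 node {S}, right has 1 {D}.
  Root K: left subtree has 2 nodes {Z, X}, right has 1 {N}.
    Root X: left subtree has 1 node {Z}, right has 0 { }.

S, D, H, Z, X, N, K, E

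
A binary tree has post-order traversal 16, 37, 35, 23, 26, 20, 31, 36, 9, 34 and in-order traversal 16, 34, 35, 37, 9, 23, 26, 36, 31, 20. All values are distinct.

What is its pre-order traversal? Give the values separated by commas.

34, 16, 9, 35, 37, 36, 26, 23, 31, 20

The last element of post-order is the root; it splits in-order into left and right subtrees.
Root 34: left subtree has 1 node {16}, right has 8 {35, 37, 9, 23, 26, 36, 31, 20}.
  Root 9: left subtree has 2 nodes {35, 37}, right has 5 {23, 26, 36, 31, 20}.
    Root 35: left subtree has 0 nodes { }, right has 1 {37}.
    Root 36: left subtree has 2 nodes {23, 26}, right has 2 {31, 20}.
      Root 26: left subtree has 1 node {23}, right has 0 { }.
      Root 31: left subtree has 0 nodes { }, right has 1 {20}.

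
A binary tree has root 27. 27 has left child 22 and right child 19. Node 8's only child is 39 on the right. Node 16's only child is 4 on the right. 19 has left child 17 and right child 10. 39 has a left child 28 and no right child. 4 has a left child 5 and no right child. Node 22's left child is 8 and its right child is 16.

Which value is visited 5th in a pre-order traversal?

28

Pre-order visits the node, then its left subtree, then its right subtree.
Visit 27.
At 27: go left to 22.
  Visit 22.
  At 22: go left to 8.
    Visit 8.
    At 8: no left child.
    At 8: go right to 39.
      Visit 39.
      At 39: go left to 28.
        28 is a leaf — visit 28.
      At 39: no right child.
  At 22: go right to 16.
    Visit 16.
    At 16: no left child.
    At 16: go right to 4.
      Visit 4.
      At 4: go left to 5.
        5 is a leaf — visit 5.
      At 4: no right child.
At 27: go right to 19.
  Visit 19.
  At 19: go left to 17.
    17 is a leaf — visit 17.
  At 19: go right to 10.
    10 is a leaf — visit 10.
Full pre-order sequence: 27, 22, 8, 39, 28, 16, 4, 5, 19, 17, 10.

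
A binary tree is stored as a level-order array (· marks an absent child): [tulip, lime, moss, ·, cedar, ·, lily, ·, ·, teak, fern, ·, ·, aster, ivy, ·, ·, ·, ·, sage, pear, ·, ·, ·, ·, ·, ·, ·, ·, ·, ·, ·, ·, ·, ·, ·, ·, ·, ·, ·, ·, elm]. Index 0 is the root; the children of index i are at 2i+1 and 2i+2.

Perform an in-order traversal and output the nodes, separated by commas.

lime, sage, teak, elm, pear, cedar, fern, tulip, moss, aster, lily, ivy

In-order visits the left subtree, then the node, then the right subtree.
At tulip: go left to lime.
  At lime: no left child.
  Visit lime.
  At lime: go right to cedar.
    At cedar: go left to teak.
      At teak: go left to sage.
        sage is a leaf — visit sage.
      Visit teak.
      At teak: go right to pear.
        At pear: go left to elm.
          elm is a leaf — visit elm.
        Visit pear.
        At pear: no right child.
    Visit cedar.
    At cedar: go right to fern.
      fern is a leaf — visit fern.
Visit tulip.
At tulip: go right to moss.
  At moss: no left child.
  Visit moss.
  At moss: go right to lily.
    At lily: go left to aster.
      aster is a leaf — visit aster.
    Visit lily.
    At lily: go right to ivy.
      ivy is a leaf — visit ivy.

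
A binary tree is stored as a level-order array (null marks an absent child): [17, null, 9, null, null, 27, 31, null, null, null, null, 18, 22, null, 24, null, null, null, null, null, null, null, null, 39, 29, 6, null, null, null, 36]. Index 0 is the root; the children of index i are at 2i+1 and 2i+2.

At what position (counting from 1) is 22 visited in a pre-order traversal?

Pre-order visits the node, then its left subtree, then its right subtree.
Visit 17.
At 17: no left child.
At 17: go right to 9.
  Visit 9.
  At 9: go left to 27.
    Visit 27.
    At 27: go left to 18.
      Visit 18.
      At 18: go left to 39.
        39 is a leaf — visit 39.
      At 18: go right to 29.
        29 is a leaf — visit 29.
    At 27: go right to 22.
      Visit 22.
      At 22: go left to 6.
        6 is a leaf — visit 6.
      At 22: no right child.
  At 9: go right to 31.
    Visit 31.
    At 31: no left child.
    At 31: go right to 24.
      Visit 24.
      At 24: go left to 36.
        36 is a leaf — visit 36.
      At 24: no right child.
Full pre-order sequence: 17, 9, 27, 18, 39, 29, 22, 6, 31, 24, 36.

7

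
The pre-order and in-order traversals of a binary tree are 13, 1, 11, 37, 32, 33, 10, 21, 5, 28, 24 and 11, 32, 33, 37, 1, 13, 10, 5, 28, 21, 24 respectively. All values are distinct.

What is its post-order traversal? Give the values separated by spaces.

33 32 37 11 1 28 5 24 21 10 13

The first element of pre-order is the root; it splits in-order into left and right subtrees.
Root 13: left subtree has 5 nodes {11, 32, 33, 37, 1}, right has 5 {10, 5, 28, 21, 24}.
  Root 1: left subtree has 4 nodes {11, 32, 33, 37}, right has 0 { }.
    Root 11: left subtree has 0 nodes { }, right has 3 {32, 33, 37}.
      Root 37: left subtree has 2 nodes {32, 33}, right has 0 { }.
        Root 32: left subtree has 0 nodes { }, right has 1 {33}.
  Root 10: left subtree has 0 nodes { }, right has 4 {5, 28, 21, 24}.
    Root 21: left subtree has 2 nodes {5, 28}, right has 1 {24}.
      Root 5: left subtree has 0 nodes { }, right has 1 {28}.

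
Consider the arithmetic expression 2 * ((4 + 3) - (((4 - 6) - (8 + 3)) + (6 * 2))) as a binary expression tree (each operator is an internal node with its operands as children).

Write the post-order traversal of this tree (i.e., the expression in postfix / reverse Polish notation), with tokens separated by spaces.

Post-order on an expression tree gives postfix notation: for each operator, emit left operand, right operand, then the operator.

2 4 3 + 4 6 - 8 3 + - 6 2 * + - *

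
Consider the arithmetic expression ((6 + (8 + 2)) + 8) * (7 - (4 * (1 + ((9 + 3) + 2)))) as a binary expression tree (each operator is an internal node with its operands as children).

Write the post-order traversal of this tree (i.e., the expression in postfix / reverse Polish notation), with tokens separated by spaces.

6 8 2 + + 8 + 7 4 1 9 3 + 2 + + * - *

Post-order on an expression tree gives postfix notation: for each operator, emit left operand, right operand, then the operator.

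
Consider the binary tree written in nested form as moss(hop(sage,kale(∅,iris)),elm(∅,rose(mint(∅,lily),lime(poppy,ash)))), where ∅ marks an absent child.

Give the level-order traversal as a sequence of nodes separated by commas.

Level-order visits nodes level by level from the root, left to right within each level.
Level 0: moss
Level 1: hop, elm
Level 2: sage, kale, rose
Level 3: iris, mint, lime
Level 4: lily, poppy, ash

moss, hop, elm, sage, kale, rose, iris, mint, lime, lily, poppy, ash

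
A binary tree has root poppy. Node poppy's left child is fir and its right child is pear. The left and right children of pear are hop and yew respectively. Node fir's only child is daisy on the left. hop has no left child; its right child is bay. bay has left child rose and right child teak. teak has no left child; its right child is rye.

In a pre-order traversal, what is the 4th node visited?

pear

Pre-order visits the node, then its left subtree, then its right subtree.
Visit poppy.
At poppy: go left to fir.
  Visit fir.
  At fir: go left to daisy.
    daisy is a leaf — visit daisy.
  At fir: no right child.
At poppy: go right to pear.
  Visit pear.
  At pear: go left to hop.
    Visit hop.
    At hop: no left child.
    At hop: go right to bay.
      Visit bay.
      At bay: go left to rose.
        rose is a leaf — visit rose.
      At bay: go right to teak.
        Visit teak.
        At teak: no left child.
        At teak: go right to rye.
          rye is a leaf — visit rye.
  At pear: go right to yew.
    yew is a leaf — visit yew.
Full pre-order sequence: poppy, fir, daisy, pear, hop, bay, rose, teak, rye, yew.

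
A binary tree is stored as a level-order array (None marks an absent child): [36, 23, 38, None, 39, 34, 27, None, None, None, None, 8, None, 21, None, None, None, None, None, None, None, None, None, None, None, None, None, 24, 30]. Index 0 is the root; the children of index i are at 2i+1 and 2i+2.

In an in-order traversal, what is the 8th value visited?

In-order visits the left subtree, then the node, then the right subtree.
At 36: go left to 23.
  At 23: no left child.
  Visit 23.
  At 23: go right to 39.
    39 is a leaf — visit 39.
Visit 36.
At 36: go right to 38.
  At 38: go left to 34.
    At 34: go left to 8.
      8 is a leaf — visit 8.
    Visit 34.
    At 34: no right child.
  Visit 38.
  At 38: go right to 27.
    At 27: go left to 21.
      At 21: go left to 24.
        24 is a leaf — visit 24.
      Visit 21.
      At 21: go right to 30.
        30 is a leaf — visit 30.
    Visit 27.
    At 27: no right child.
Full in-order sequence: 23, 39, 36, 8, 34, 38, 24, 21, 30, 27.

21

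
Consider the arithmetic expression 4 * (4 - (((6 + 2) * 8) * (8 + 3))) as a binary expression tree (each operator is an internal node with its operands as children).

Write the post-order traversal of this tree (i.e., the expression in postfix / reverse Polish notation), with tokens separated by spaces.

Post-order on an expression tree gives postfix notation: for each operator, emit left operand, right operand, then the operator.

4 4 6 2 + 8 * 8 3 + * - *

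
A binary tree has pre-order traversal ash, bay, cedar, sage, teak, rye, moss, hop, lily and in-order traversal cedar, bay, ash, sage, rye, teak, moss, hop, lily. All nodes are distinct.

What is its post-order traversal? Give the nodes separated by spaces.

The first element of pre-order is the root; it splits in-order into left and right subtrees.
Root ash: left subtree has 2 nodes {cedar, bay}, right has 6 {sage, rye, teak, moss, hop, lily}.
  Root bay: left subtree has 1 node {cedar}, right has 0 { }.
  Root sage: left subtree has 0 nodes { }, right has 5 {rye, teak, moss, hop, lily}.
    Root teak: left subtree has 1 node {rye}, right has 3 {moss, hop, lily}.
      Root moss: left subtree has 0 nodes { }, right has 2 {hop, lily}.
        Root hop: left subtree has 0 nodes { }, right has 1 {lily}.

cedar bay rye lily hop moss teak sage ash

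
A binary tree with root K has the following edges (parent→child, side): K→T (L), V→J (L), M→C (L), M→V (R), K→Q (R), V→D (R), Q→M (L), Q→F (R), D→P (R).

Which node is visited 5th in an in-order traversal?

J

In-order visits the left subtree, then the node, then the right subtree.
At K: go left to T.
  T is a leaf — visit T.
Visit K.
At K: go right to Q.
  At Q: go left to M.
    At M: go left to C.
      C is a leaf — visit C.
    Visit M.
    At M: go right to V.
      At V: go left to J.
        J is a leaf — visit J.
      Visit V.
      At V: go right to D.
        At D: no left child.
        Visit D.
        At D: go right to P.
          P is a leaf — visit P.
  Visit Q.
  At Q: go right to F.
    F is a leaf — visit F.
Full in-order sequence: T, K, C, M, J, V, D, P, Q, F.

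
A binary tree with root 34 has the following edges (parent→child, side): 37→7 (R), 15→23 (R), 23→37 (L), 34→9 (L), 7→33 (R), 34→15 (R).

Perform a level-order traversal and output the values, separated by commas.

Level-order visits nodes level by level from the root, left to right within each level.
Level 0: 34
Level 1: 9, 15
Level 2: 23
Level 3: 37
Level 4: 7
Level 5: 33

34, 9, 15, 23, 37, 7, 33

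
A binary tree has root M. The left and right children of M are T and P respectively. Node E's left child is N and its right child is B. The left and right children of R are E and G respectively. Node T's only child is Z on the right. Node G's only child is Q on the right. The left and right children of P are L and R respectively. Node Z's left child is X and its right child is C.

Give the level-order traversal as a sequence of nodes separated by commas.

Level-order visits nodes level by level from the root, left to right within each level.
Level 0: M
Level 1: T, P
Level 2: Z, L, R
Level 3: X, C, E, G
Level 4: N, B, Q

M, T, P, Z, L, R, X, C, E, G, N, B, Q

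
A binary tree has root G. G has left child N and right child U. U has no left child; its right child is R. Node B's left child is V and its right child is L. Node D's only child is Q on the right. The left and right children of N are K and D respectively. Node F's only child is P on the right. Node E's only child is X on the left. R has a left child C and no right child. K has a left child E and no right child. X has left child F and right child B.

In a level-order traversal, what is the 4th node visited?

Level-order visits nodes level by level from the root, left to right within each level.
Level 0: G
Level 1: N, U
Level 2: K, D, R
Level 3: E, Q, C
Level 4: X
Level 5: F, B
Level 6: P, V, L
Full level-order sequence: G, N, U, K, D, R, E, Q, C, X, F, B, P, V, L.

K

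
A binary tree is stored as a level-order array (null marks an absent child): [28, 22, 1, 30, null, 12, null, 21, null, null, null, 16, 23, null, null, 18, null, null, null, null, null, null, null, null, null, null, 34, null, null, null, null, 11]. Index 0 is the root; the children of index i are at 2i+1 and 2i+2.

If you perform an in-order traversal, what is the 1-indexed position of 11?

1

In-order visits the left subtree, then the node, then the right subtree.
At 28: go left to 22.
  At 22: go left to 30.
    At 30: go left to 21.
      At 21: go left to 18.
        At 18: go left to 11.
          11 is a leaf — visit 11.
        Visit 18.
        At 18: no right child.
      Visit 21.
      At 21: no right child.
    Visit 30.
    At 30: no right child.
  Visit 22.
  At 22: no right child.
Visit 28.
At 28: go right to 1.
  At 1: go left to 12.
    At 12: go left to 16.
      16 is a leaf — visit 16.
    Visit 12.
    At 12: go right to 23.
      At 23: no left child.
      Visit 23.
      At 23: go right to 34.
        34 is a leaf — visit 34.
  Visit 1.
  At 1: no right child.
Full in-order sequence: 11, 18, 21, 30, 22, 28, 16, 12, 23, 34, 1.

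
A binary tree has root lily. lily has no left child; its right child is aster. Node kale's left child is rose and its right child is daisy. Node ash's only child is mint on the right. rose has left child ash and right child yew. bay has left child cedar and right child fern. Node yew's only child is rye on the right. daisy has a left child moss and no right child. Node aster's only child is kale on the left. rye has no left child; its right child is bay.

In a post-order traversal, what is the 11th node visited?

kale

Post-order visits the left subtree, then the right subtree, then the node.
At lily: no left child.
At lily: go right to aster.
  At aster: go left to kale.
    At kale: go left to rose.
      At rose: go left to ash.
        At ash: no left child.
        At ash: go right to mint.
          mint is a leaf — visit mint.
        Visit ash.
      At rose: go right to yew.
        At yew: no left child.
        At yew: go right to rye.
          At rye: no left child.
          At rye: go right to bay.
            At bay: go left to cedar.
              cedar is a leaf — visit cedar.
            At bay: go right to fern.
              fern is a leaf — visit fern.
            Visit bay.
          Visit rye.
        Visit yew.
      Visit rose.
    At kale: go right to daisy.
      At daisy: go left to moss.
        moss is a leaf — visit moss.
      At daisy: no right child.
      Visit daisy.
    Visit kale.
  At aster: no right child.
  Visit aster.
Visit lily.
Full post-order sequence: mint, ash, cedar, fern, bay, rye, yew, rose, moss, daisy, kale, aster, lily.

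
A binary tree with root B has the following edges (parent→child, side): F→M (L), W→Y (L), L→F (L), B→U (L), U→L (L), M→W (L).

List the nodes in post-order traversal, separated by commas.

Post-order visits the left subtree, then the right subtree, then the node.
At B: go left to U.
  At U: go left to L.
    At L: go left to F.
      At F: go left to M.
        At M: go left to W.
          At W: go left to Y.
            Y is a leaf — visit Y.
          At W: no right child.
          Visit W.
        At M: no right child.
        Visit M.
      At F: no right child.
      Visit F.
    At L: no right child.
    Visit L.
  At U: no right child.
  Visit U.
At B: no right child.
Visit B.

Y, W, M, F, L, U, B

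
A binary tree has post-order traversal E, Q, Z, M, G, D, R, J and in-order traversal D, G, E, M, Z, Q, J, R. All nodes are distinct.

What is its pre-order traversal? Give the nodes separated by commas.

J, D, G, M, E, Z, Q, R

The last element of post-order is the root; it splits in-order into left and right subtrees.
Root J: left subtree has 6 nodes {D, G, E, M, Z, Q}, right has 1 {R}.
  Root D: left subtree has 0 nodes { }, right has 5 {G, E, M, Z, Q}.
    Root G: left subtree has 0 nodes { }, right has 4 {E, M, Z, Q}.
      Root M: left subtree has 1 node {E}, right has 2 {Z, Q}.
        Root Z: left subtree has 0 nodes { }, right has 1 {Q}.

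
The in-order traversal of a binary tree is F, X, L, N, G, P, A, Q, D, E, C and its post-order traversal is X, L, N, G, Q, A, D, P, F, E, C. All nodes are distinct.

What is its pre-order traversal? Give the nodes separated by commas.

The last element of post-order is the root; it splits in-order into left and right subtrees.
Root C: left subtree has 10 nodes {F, X, L, N, G, P, A, Q, D, E}, right has 0 { }.
  Root E: left subtree has 9 nodes {F, X, L, N, G, P, A, Q, D}, right has 0 { }.
    Root F: left subtree has 0 nodes { }, right has 8 {X, L, N, G, P, A, Q, D}.
      Root P: left subtree has 4 nodes {X, L, N, G}, right has 3 {A, Q, D}.
        Root G: left subtree has 3 nodes {X, L, N}, right has 0 { }.
          Root N: left subtree has 2 nodes {X, L}, right has 0 { }.
            Root L: left subtree has 1 node {X}, right has 0 { }.
        Root D: left subtree has 2 nodes {A, Q}, right has 0 { }.
          Root A: left subtree has 0 nodes { }, right has 1 {Q}.

C, E, F, P, G, N, L, X, D, A, Q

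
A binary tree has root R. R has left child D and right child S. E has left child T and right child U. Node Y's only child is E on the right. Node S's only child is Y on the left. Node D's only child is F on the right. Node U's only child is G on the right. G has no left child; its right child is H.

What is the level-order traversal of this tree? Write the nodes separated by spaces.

Level-order visits nodes level by level from the root, left to right within each level.
Level 0: R
Level 1: D, S
Level 2: F, Y
Level 3: E
Level 4: T, U
Level 5: G
Level 6: H

R D S F Y E T U G H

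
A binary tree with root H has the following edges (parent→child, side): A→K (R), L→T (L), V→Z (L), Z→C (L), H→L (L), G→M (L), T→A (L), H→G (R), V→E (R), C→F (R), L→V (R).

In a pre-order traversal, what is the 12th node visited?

M

Pre-order visits the node, then its left subtree, then its right subtree.
Visit H.
At H: go left to L.
  Visit L.
  At L: go left to T.
    Visit T.
    At T: go left to A.
      Visit A.
      At A: no left child.
      At A: go right to K.
        K is a leaf — visit K.
    At T: no right child.
  At L: go right to V.
    Visit V.
    At V: go left to Z.
      Visit Z.
      At Z: go left to C.
        Visit C.
        At C: no left child.
        At C: go right to F.
          F is a leaf — visit F.
      At Z: no right child.
    At V: go right to E.
      E is a leaf — visit E.
At H: go right to G.
  Visit G.
  At G: go left to M.
    M is a leaf — visit M.
  At G: no right child.
Full pre-order sequence: H, L, T, A, K, V, Z, C, F, E, G, M.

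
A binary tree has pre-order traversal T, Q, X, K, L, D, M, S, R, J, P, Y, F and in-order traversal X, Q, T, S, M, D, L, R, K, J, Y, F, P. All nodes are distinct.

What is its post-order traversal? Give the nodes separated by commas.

X, Q, S, M, D, R, L, F, Y, P, J, K, T

The first element of pre-order is the root; it splits in-order into left and right subtrees.
Root T: left subtree has 2 nodes {X, Q}, right has 10 {S, M, D, L, R, K, J, Y, F, P}.
  Root Q: left subtree has 1 node {X}, right has 0 { }.
  Root K: left subtree has 5 nodes {S, M, D, L, R}, right has 4 {J, Y, F, P}.
    Root L: left subtree has 3 nodes {S, M, D}, right has 1 {R}.
      Root D: left subtree has 2 nodes {S, M}, right has 0 { }.
        Root M: left subtree has 1 node {S}, right has 0 { }.
    Root J: left subtree has 0 nodes { }, right has 3 {Y, F, P}.
      Root P: left subtree has 2 nodes {Y, F}, right has 0 { }.
        Root Y: left subtree has 0 nodes { }, right has 1 {F}.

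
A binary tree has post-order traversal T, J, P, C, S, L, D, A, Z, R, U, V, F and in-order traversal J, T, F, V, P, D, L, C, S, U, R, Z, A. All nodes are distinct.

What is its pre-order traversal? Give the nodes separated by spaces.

F J T V U D P L S C R Z A

The last element of post-order is the root; it splits in-order into left and right subtrees.
Root F: left subtree has 2 nodes {J, T}, right has 10 {V, P, D, L, C, S, U, R, Z, A}.
  Root J: left subtree has 0 nodes { }, right has 1 {T}.
  Root V: left subtree has 0 nodes { }, right has 9 {P, D, L, C, S, U, R, Z, A}.
    Root U: left subtree has 5 nodes {P, D, L, C, S}, right has 3 {R, Z, A}.
      Root D: left subtree has 1 node {P}, right has 3 {L, C, S}.
        Root L: left subtree has 0 nodes { }, right has 2 {C, S}.
          Root S: left subtree has 1 node {C}, right has 0 { }.
      Root R: left subtree has 0 nodes { }, right has 2 {Z, A}.
        Root Z: left subtree has 0 nodes { }, right has 1 {A}.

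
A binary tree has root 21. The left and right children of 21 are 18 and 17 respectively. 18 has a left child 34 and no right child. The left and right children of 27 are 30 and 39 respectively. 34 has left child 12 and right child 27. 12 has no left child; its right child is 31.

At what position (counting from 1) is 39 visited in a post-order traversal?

4

Post-order visits the left subtree, then the right subtree, then the node.
At 21: go left to 18.
  At 18: go left to 34.
    At 34: go left to 12.
      At 12: no left child.
      At 12: go right to 31.
        31 is a leaf — visit 31.
      Visit 12.
    At 34: go right to 27.
      At 27: go left to 30.
        30 is a leaf — visit 30.
      At 27: go right to 39.
        39 is a leaf — visit 39.
      Visit 27.
    Visit 34.
  At 18: no right child.
  Visit 18.
At 21: go right to 17.
  17 is a leaf — visit 17.
Visit 21.
Full post-order sequence: 31, 12, 30, 39, 27, 34, 18, 17, 21.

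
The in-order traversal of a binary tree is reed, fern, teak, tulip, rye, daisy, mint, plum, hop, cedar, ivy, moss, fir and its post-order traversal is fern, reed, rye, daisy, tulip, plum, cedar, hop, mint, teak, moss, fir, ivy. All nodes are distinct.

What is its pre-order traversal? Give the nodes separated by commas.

ivy, teak, reed, fern, mint, tulip, daisy, rye, hop, plum, cedar, fir, moss

The last element of post-order is the root; it splits in-order into left and right subtrees.
Root ivy: left subtree has 10 nodes {reed, fern, teak, tulip, rye, daisy, mint, plum, hop, cedar}, right has 2 {moss, fir}.
  Root teak: left subtree has 2 nodes {reed, fern}, right has 7 {tulip, rye, daisy, mint, plum, hop, cedar}.
    Root reed: left subtree has 0 nodes { }, right has 1 {fern}.
    Root mint: left subtree has 3 nodes {tulip, rye, daisy}, right has 3 {plum, hop, cedar}.
      Root tulip: left subtree has 0 nodes { }, right has 2 {rye, daisy}.
        Root daisy: left subtree has 1 node {rye}, right has 0 { }.
      Root hop: left subtree has 1 node {plum}, right has 1 {cedar}.
  Root fir: left subtree has 1 node {moss}, right has 0 { }.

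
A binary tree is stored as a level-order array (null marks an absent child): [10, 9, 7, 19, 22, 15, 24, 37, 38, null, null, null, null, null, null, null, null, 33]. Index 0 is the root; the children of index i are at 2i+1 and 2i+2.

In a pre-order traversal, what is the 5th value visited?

38

Pre-order visits the node, then its left subtree, then its right subtree.
Visit 10.
At 10: go left to 9.
  Visit 9.
  At 9: go left to 19.
    Visit 19.
    At 19: go left to 37.
      37 is a leaf — visit 37.
    At 19: go right to 38.
      Visit 38.
      At 38: go left to 33.
        33 is a leaf — visit 33.
      At 38: no right child.
  At 9: go right to 22.
    22 is a leaf — visit 22.
At 10: go right to 7.
  Visit 7.
  At 7: go left to 15.
    15 is a leaf — visit 15.
  At 7: go right to 24.
    24 is a leaf — visit 24.
Full pre-order sequence: 10, 9, 19, 37, 38, 33, 22, 7, 15, 24.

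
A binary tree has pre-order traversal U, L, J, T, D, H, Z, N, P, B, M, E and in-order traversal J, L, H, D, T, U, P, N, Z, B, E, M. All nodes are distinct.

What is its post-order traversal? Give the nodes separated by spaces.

J H D T L P N E M B Z U

The first element of pre-order is the root; it splits in-order into left and right subtrees.
Root U: left subtree has 5 nodes {J, L, H, D, T}, right has 6 {P, N, Z, B, E, M}.
  Root L: left subtree has 1 node {J}, right has 3 {H, D, T}.
    Root T: left subtree has 2 nodes {H, D}, right has 0 { }.
      Root D: left subtree has 1 node {H}, right has 0 { }.
  Root Z: left subtree has 2 nodes {P, N}, right has 3 {B, E, M}.
    Root N: left subtree has 1 node {P}, right has 0 { }.
    Root B: left subtree has 0 nodes { }, right has 2 {E, M}.
      Root M: left subtree has 1 node {E}, right has 0 { }.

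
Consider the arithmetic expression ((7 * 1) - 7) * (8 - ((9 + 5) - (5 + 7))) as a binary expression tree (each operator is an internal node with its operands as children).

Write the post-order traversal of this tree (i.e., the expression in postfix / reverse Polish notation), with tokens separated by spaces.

7 1 * 7 - 8 9 5 + 5 7 + - - *

Post-order on an expression tree gives postfix notation: for each operator, emit left operand, right operand, then the operator.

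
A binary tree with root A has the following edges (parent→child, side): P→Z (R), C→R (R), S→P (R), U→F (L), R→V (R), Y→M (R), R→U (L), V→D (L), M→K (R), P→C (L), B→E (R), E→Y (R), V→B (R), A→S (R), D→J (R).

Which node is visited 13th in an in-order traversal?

In-order visits the left subtree, then the node, then the right subtree.
At A: no left child.
Visit A.
At A: go right to S.
  At S: no left child.
  Visit S.
  At S: go right to P.
    At P: go left to C.
      At C: no left child.
      Visit C.
      At C: go right to R.
        At R: go left to U.
          At U: go left to F.
            F is a leaf — visit F.
          Visit U.
          At U: no right child.
        Visit R.
        At R: go right to V.
          At V: go left to D.
            At D: no left child.
            Visit D.
            At D: go right to J.
              J is a leaf — visit J.
          Visit V.
          At V: go right to B.
            At B: no left child.
            Visit B.
            At B: go right to E.
              At E: no left child.
              Visit E.
              At E: go right to Y.
                At Y: no left child.
                Visit Y.
                At Y: go right to M.
                  At M: no left child.
                  Visit M.
                  At M: go right to K.
                    K is a leaf — visit K.
    Visit P.
    At P: go right to Z.
      Z is a leaf — visit Z.
Full in-order sequence: A, S, C, F, U, R, D, J, V, B, E, Y, M, K, P, Z.

M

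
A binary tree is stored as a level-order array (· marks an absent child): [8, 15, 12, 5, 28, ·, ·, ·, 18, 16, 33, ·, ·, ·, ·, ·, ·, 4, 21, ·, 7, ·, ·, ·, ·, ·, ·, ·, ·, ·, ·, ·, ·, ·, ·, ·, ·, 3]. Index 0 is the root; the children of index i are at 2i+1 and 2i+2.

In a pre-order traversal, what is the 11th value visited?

Pre-order visits the node, then its left subtree, then its right subtree.
Visit 8.
At 8: go left to 15.
  Visit 15.
  At 15: go left to 5.
    Visit 5.
    At 5: no left child.
    At 5: go right to 18.
      Visit 18.
      At 18: go left to 4.
        4 is a leaf — visit 4.
      At 18: go right to 21.
        Visit 21.
        At 21: go left to 3.
          3 is a leaf — visit 3.
        At 21: no right child.
  At 15: go right to 28.
    Visit 28.
    At 28: go left to 16.
      Visit 16.
      At 16: no left child.
      At 16: go right to 7.
        7 is a leaf — visit 7.
    At 28: go right to 33.
      33 is a leaf — visit 33.
At 8: go right to 12.
  12 is a leaf — visit 12.
Full pre-order sequence: 8, 15, 5, 18, 4, 21, 3, 28, 16, 7, 33, 12.

33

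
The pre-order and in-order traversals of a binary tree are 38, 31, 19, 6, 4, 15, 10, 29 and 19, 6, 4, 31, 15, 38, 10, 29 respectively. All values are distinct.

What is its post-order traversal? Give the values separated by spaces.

The first element of pre-order is the root; it splits in-order into left and right subtrees.
Root 38: left subtree has 5 nodes {19, 6, 4, 31, 15}, right has 2 {10, 29}.
  Root 31: left subtree has 3 nodes {19, 6, 4}, right has 1 {15}.
    Root 19: left subtree has 0 nodes { }, right has 2 {6, 4}.
      Root 6: left subtree has 0 nodes { }, right has 1 {4}.
  Root 10: left subtree has 0 nodes { }, right has 1 {29}.

4 6 19 15 31 29 10 38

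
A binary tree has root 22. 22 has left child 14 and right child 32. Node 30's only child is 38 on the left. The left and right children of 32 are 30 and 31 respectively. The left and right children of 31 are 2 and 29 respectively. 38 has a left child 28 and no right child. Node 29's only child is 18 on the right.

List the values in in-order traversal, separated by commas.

14, 22, 28, 38, 30, 32, 2, 31, 29, 18

In-order visits the left subtree, then the node, then the right subtree.
At 22: go left to 14.
  14 is a leaf — visit 14.
Visit 22.
At 22: go right to 32.
  At 32: go left to 30.
    At 30: go left to 38.
      At 38: go left to 28.
        28 is a leaf — visit 28.
      Visit 38.
      At 38: no right child.
    Visit 30.
    At 30: no right child.
  Visit 32.
  At 32: go right to 31.
    At 31: go left to 2.
      2 is a leaf — visit 2.
    Visit 31.
    At 31: go right to 29.
      At 29: no left child.
      Visit 29.
      At 29: go right to 18.
        18 is a leaf — visit 18.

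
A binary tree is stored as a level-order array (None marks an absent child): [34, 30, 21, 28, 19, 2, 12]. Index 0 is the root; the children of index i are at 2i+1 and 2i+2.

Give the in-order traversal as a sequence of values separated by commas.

28, 30, 19, 34, 2, 21, 12

In-order visits the left subtree, then the node, then the right subtree.
At 34: go left to 30.
  At 30: go left to 28.
    28 is a leaf — visit 28.
  Visit 30.
  At 30: go right to 19.
    19 is a leaf — visit 19.
Visit 34.
At 34: go right to 21.
  At 21: go left to 2.
    2 is a leaf — visit 2.
  Visit 21.
  At 21: go right to 12.
    12 is a leaf — visit 12.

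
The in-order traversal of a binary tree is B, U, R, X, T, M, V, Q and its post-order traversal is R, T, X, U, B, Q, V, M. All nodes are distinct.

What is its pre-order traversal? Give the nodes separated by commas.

M, B, U, X, R, T, V, Q

The last element of post-order is the root; it splits in-order into left and right subtrees.
Root M: left subtree has 5 nodes {B, U, R, X, T}, right has 2 {V, Q}.
  Root B: left subtree has 0 nodes { }, right has 4 {U, R, X, T}.
    Root U: left subtree has 0 nodes { }, right has 3 {R, X, T}.
      Root X: left subtree has 1 node {R}, right has 1 {T}.
  Root V: left subtree has 0 nodes { }, right has 1 {Q}.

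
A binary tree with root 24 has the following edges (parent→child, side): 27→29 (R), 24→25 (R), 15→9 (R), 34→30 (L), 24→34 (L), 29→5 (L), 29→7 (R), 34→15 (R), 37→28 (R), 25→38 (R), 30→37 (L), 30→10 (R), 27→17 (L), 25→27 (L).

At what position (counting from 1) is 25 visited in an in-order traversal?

14

In-order visits the left subtree, then the node, then the right subtree.
At 24: go left to 34.
  At 34: go left to 30.
    At 30: go left to 37.
      At 37: no left child.
      Visit 37.
      At 37: go right to 28.
        28 is a leaf — visit 28.
    Visit 30.
    At 30: go right to 10.
      10 is a leaf — visit 10.
  Visit 34.
  At 34: go right to 15.
    At 15: no left child.
    Visit 15.
    At 15: go right to 9.
      9 is a leaf — visit 9.
Visit 24.
At 24: go right to 25.
  At 25: go left to 27.
    At 27: go left to 17.
      17 is a leaf — visit 17.
    Visit 27.
    At 27: go right to 29.
      At 29: go left to 5.
        5 is a leaf — visit 5.
      Visit 29.
      At 29: go right to 7.
        7 is a leaf — visit 7.
  Visit 25.
  At 25: go right to 38.
    38 is a leaf — visit 38.
Full in-order sequence: 37, 28, 30, 10, 34, 15, 9, 24, 17, 27, 5, 29, 7, 25, 38.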